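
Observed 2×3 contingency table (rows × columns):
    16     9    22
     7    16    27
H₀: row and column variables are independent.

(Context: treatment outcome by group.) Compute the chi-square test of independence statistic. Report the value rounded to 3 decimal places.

test statistic = 5.905

Row totals [47, 50], col totals [23, 25, 49], n=97
χ² = (16−11.14)²/11.14 + (9−12.11)²/12.11 + (22−23.74)²/23.74 + (7−11.86)²/11.86 + (16−12.89)²/12.89 + (27−25.26)²/25.26 = 5.9048
df = 2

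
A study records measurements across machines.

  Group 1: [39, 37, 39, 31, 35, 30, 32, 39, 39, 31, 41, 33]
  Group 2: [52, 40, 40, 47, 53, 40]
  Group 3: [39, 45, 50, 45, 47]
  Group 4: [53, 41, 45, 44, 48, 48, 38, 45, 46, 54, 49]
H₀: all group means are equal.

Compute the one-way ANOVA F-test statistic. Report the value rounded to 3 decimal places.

Group means [35.50, 45.33, 45.20, 46.45], grand mean 42.206
SSB = Σnᵢ(x̄ᵢ−x̄)² = 841.698; SSW = ΣΣ(x−x̄ᵢ)² = 649.861
MSB = 841.698/3 = 280.5661; MSW = 649.861/30 = 21.6620
F = MSB/MSW = 12.9520
df = (3, 30)

test statistic = 12.952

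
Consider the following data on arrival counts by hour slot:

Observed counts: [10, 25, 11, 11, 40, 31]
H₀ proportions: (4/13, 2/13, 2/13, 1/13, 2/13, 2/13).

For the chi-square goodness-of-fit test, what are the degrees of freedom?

degrees of freedom = 5

df = k − 1 = 6 − 1 = 5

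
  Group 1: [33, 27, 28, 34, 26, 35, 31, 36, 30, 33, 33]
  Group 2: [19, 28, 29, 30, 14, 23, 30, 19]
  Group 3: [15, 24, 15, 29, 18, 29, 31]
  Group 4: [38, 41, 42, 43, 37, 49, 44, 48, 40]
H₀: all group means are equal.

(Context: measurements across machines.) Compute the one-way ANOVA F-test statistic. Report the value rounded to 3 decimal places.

Group means [31.45, 24.00, 23.00, 42.44], grand mean 30.886
SSB = Σnᵢ(x̄ᵢ−x̄)² = 2020.593; SSW = ΣΣ(x−x̄ᵢ)² = 798.949
MSB = 2020.593/3 = 673.5311; MSW = 798.949/31 = 25.7726
F = MSB/MSW = 26.1336
df = (3, 31)

test statistic = 26.134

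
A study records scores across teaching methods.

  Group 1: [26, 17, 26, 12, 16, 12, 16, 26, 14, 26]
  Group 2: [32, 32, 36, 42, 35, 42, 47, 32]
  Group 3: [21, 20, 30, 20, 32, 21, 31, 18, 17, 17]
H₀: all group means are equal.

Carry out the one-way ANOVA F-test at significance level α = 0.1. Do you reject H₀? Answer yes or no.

reject H₀: yes

Group means [19.10, 37.25, 22.70], grand mean 25.571
SSB = Σnᵢ(x̄ᵢ−x̄)² = 1592.357; SSW = ΣΣ(x−x̄ᵢ)² = 886.500
MSB = 1592.357/2 = 796.1786; MSW = 886.500/25 = 35.4600
F = MSB/MSW = 22.4529
df = (2, 25)
p-value (upper-tail) = 0.00000
At α=0.1: p < α → reject H₀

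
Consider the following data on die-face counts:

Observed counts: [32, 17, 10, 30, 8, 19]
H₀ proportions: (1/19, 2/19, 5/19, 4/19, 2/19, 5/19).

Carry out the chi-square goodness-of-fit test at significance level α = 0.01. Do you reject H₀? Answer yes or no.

reject H₀: yes

n = 116; E_i = n·p_i = [6.11, 12.21, 30.53, 24.42, 12.21, 30.53]
χ² = (32−6.11)²/6.11 + (17−12.21)²/12.21 + (10−30.53)²/30.53 + (30−24.42)²/24.42 + (8−12.21)²/12.21 + (19−30.53)²/30.53 = 132.5888
df = 5
p-value (upper-tail) = 0.00000
At α=0.01: p < α → reject H₀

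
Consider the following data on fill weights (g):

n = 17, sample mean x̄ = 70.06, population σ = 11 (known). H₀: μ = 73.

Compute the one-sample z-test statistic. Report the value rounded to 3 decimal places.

test statistic = -1.102

SE = σ/√n = 11/√17 = 2.6679
z = (x̄−μ₀)/SE = (70.06−73)/2.6679 = -1.1020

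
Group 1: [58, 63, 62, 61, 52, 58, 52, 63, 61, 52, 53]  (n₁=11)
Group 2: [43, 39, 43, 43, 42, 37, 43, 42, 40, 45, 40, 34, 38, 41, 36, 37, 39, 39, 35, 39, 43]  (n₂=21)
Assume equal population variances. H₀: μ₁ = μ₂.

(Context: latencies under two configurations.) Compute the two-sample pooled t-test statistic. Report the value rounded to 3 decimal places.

test statistic = 13.147

x̄₁=57.727, s₁=4.650, n₁=11
x̄₂=39.905, s₂=3.015, n₂=21
s_p² = [10·4.650² + 20·3.015²]/30 = 13.2664
SE = √(s_p²·(1/11+1/21)) = 1.3556
t = (57.727−39.905)/1.3556 = 13.1469
df = 30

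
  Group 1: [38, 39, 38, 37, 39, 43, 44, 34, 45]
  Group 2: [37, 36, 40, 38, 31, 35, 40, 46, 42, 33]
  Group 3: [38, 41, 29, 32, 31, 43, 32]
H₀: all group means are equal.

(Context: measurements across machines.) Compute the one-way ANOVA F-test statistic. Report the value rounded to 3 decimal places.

test statistic = 2.023

Group means [39.67, 37.80, 35.14], grand mean 37.731
SSB = Σnᵢ(x̄ᵢ−x̄)² = 80.658; SSW = ΣΣ(x−x̄ᵢ)² = 458.457
MSB = 80.658/2 = 40.3291; MSW = 458.457/23 = 19.9329
F = MSB/MSW = 2.0232
df = (2, 23)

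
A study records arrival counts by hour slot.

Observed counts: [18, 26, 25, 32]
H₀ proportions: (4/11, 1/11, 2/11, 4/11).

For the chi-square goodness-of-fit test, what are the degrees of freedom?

df = k − 1 = 4 − 1 = 3

degrees of freedom = 3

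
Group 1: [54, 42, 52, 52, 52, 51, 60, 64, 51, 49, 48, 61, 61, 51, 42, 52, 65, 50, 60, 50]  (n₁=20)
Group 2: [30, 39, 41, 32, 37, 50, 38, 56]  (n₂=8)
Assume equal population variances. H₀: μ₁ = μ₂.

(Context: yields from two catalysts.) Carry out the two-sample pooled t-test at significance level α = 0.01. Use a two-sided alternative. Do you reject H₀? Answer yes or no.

reject H₀: yes

x̄₁=53.350, s₁=6.515, n₁=20
x̄₂=40.375, s₂=8.733, n₂=8
s_p² = [19·6.515² + 7·8.733²]/26 = 51.5548
SE = √(s_p²·(1/20+1/8)) = 3.0037
t = (53.350−40.375)/3.0037 = 4.3197
df = 26
p-value (two-sided) = 0.00020
At α=0.01: p < α → reject H₀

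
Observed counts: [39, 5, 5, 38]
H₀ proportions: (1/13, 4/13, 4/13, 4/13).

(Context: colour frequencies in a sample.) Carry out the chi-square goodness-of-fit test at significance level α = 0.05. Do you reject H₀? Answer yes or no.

n = 87; E_i = n·p_i = [6.69, 26.77, 26.77, 26.77]
χ² = (39−6.69)²/6.69 + (5−26.77)²/26.77 + (5−26.77)²/26.77 + (38−26.77)²/26.77 = 196.0862
df = 3
p-value (upper-tail) = 0.00000
At α=0.05: p < α → reject H₀

reject H₀: yes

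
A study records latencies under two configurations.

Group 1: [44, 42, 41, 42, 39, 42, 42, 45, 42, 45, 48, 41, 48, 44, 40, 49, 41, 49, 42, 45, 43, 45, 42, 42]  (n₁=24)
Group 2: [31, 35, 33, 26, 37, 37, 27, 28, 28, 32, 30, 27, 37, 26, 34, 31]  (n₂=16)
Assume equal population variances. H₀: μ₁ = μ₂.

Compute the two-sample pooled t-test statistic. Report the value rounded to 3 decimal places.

test statistic = 11.458

x̄₁=43.458, s₁=2.797, n₁=24
x̄₂=31.188, s₂=3.987, n₂=16
s_p² = [23·2.797² + 15·3.987²]/38 = 11.0104
SE = √(s_p²·(1/24+1/16)) = 1.0709
t = (43.458−31.188)/1.0709 = 11.4580
df = 38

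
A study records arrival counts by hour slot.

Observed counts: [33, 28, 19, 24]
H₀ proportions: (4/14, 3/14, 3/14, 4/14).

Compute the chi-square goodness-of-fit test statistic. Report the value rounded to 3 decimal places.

n = 104; E_i = n·p_i = [29.71, 22.29, 22.29, 29.71]
χ² = (33−29.71)²/29.71 + (28−22.29)²/22.29 + (19−22.29)²/22.29 + (24−29.71)²/29.71 = 3.4119
df = 3

test statistic = 3.412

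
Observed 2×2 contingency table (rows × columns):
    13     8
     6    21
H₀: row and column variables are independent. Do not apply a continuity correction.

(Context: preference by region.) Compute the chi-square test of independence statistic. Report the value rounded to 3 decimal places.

test statistic = 7.778

Row totals [21, 27], col totals [19, 29], n=48
χ² = (13−8.31)²/8.31 + (8−12.69)²/12.69 + (6−10.69)²/10.69 + (21−16.31)²/16.31 = 7.7781
df = 1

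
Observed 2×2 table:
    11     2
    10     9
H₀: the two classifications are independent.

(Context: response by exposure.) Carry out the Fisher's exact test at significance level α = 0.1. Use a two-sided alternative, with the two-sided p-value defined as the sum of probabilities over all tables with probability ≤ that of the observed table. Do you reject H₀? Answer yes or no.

reject H₀: no

Margins: r₁=13, r₂=19, c₁=21, c₂=11, n=32
p_obs = C(13,11)·C(19,10)/C(32,21); sum pmf over tables with pmf ≤ p_obs
p-value (two-sided) = 0.12795
At α=0.1: p ≥ α → fail to reject H₀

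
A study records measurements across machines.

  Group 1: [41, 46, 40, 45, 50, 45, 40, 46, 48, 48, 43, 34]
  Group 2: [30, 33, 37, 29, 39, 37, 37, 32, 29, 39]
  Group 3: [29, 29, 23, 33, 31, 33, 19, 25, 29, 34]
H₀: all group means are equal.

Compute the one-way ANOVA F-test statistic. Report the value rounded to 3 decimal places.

test statistic = 33.409

Group means [43.83, 34.20, 28.50], grand mean 36.031
SSB = Σnᵢ(x̄ᵢ−x̄)² = 1331.202; SSW = ΣΣ(x−x̄ᵢ)² = 577.767
MSB = 1331.202/2 = 665.6010; MSW = 577.767/29 = 19.9230
F = MSB/MSW = 33.4087
df = (2, 29)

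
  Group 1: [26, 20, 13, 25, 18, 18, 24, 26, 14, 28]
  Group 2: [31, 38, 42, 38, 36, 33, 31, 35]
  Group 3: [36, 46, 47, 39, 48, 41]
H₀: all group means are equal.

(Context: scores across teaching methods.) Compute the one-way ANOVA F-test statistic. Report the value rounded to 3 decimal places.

Group means [21.20, 35.50, 42.83], grand mean 31.375
SSB = Σnᵢ(x̄ᵢ−x̄)² = 1959.192; SSW = ΣΣ(x−x̄ᵢ)² = 476.433
MSB = 1959.192/2 = 979.5958; MSW = 476.433/21 = 22.6873
F = MSB/MSW = 43.1782
df = (2, 21)

test statistic = 43.178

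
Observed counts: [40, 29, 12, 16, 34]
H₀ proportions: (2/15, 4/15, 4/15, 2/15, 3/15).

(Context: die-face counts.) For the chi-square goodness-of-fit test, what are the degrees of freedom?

df = k − 1 = 5 − 1 = 4

degrees of freedom = 4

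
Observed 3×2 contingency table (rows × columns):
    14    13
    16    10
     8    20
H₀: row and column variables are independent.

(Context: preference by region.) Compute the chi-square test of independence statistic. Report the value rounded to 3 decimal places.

test statistic = 6.280

Row totals [27, 26, 28], col totals [38, 43], n=81
χ² = (14−12.67)²/12.67 + (13−14.33)²/14.33 + (16−12.20)²/12.20 + (10−13.80)²/13.80 + (8−13.14)²/13.14 + (20−14.86)²/14.86 = 6.2798
df = 2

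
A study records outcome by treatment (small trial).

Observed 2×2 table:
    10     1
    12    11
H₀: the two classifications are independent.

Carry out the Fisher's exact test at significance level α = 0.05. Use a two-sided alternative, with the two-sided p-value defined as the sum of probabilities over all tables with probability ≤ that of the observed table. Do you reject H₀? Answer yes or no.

Margins: r₁=11, r₂=23, c₁=22, c₂=12, n=34
p_obs = C(11,10)·C(23,12)/C(34,22); sum pmf over tables with pmf ≤ p_obs
p-value (two-sided) = 0.05269
At α=0.05: p ≥ α → fail to reject H₀

reject H₀: no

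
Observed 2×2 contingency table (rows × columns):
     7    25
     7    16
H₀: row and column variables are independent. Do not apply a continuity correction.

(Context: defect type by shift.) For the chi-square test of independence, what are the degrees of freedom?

degrees of freedom = 1

df = (r−1)(c−1) = (2−1)·(2−1) = 1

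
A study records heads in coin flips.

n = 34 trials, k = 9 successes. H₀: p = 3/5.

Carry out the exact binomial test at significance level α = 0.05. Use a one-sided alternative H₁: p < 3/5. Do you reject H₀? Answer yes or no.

Exact binomial: n=34, k=9, p₀=3/5=0.6000
P(X≤9) from Σ C(n,i)·p₀^i·(1−p₀)^(n−i)
p-value (one-sided, H₁ less) = 0.00008
At α=0.05: p < α → reject H₀

reject H₀: yes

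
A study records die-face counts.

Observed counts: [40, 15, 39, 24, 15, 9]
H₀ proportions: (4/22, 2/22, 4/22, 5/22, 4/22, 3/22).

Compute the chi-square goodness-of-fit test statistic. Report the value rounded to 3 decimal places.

test statistic = 27.059

n = 142; E_i = n·p_i = [25.82, 12.91, 25.82, 32.27, 25.82, 19.36]
χ² = (40−25.82)²/25.82 + (15−12.91)²/12.91 + (39−25.82)²/25.82 + (24−32.27)²/32.27 + (15−25.82)²/25.82 + (9−19.36)²/19.36 = 27.0592
df = 5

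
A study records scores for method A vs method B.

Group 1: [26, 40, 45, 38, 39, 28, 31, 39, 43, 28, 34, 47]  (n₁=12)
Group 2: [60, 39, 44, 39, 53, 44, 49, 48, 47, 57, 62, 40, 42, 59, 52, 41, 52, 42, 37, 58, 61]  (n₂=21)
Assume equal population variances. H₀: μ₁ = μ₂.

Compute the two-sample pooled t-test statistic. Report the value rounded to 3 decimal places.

test statistic = -4.365

x̄₁=36.500, s₁=7.026, n₁=12
x̄₂=48.857, s₂=8.230, n₂=21
s_p² = [11·7.026² + 20·8.230²]/31 = 61.2120
SE = √(s_p²·(1/12+1/21)) = 2.8312
t = (36.500−48.857)/2.8312 = -4.3646
df = 31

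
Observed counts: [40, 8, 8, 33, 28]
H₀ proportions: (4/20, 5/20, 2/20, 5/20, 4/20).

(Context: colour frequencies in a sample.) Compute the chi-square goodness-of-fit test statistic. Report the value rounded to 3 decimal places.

n = 117; E_i = n·p_i = [23.40, 29.25, 11.70, 29.25, 23.40]
χ² = (40−23.40)²/23.40 + (8−29.25)²/29.25 + (8−11.70)²/11.70 + (33−29.25)²/29.25 + (28−23.40)²/23.40 = 29.7692
df = 4

test statistic = 29.769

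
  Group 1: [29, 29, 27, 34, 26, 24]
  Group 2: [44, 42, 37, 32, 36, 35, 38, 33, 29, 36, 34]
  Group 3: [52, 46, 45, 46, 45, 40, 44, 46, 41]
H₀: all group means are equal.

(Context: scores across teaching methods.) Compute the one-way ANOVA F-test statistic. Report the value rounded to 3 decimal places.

Group means [28.17, 36.00, 45.00], grand mean 37.308
SSB = Σnᵢ(x̄ᵢ−x̄)² = 1052.705; SSW = ΣΣ(x−x̄ᵢ)² = 336.833
MSB = 1052.705/2 = 526.3526; MSW = 336.833/23 = 14.6449
F = MSB/MSW = 35.9409
df = (2, 23)

test statistic = 35.941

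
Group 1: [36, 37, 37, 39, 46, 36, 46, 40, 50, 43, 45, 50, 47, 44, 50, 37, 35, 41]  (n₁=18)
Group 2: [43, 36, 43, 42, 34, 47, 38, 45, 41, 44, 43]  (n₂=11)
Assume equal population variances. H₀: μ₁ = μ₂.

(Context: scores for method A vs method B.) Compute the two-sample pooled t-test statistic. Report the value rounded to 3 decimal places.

x̄₁=42.167, s₁=5.272, n₁=18
x̄₂=41.455, s₂=3.934, n₂=11
s_p² = [17·5.272² + 10·3.934²]/27 = 23.2306
SE = √(s_p²·(1/18+1/11)) = 1.8446
t = (42.167−41.455)/1.8446 = 0.3861
df = 27

test statistic = 0.386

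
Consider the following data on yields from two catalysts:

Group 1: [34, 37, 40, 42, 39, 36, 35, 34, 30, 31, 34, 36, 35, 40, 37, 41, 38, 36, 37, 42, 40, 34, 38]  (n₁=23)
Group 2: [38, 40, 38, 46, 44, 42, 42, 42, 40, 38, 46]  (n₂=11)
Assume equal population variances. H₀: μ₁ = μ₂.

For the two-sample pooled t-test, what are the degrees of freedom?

df = n₁ + n₂ − 2 = 23 + 11 − 2 = 32

degrees of freedom = 32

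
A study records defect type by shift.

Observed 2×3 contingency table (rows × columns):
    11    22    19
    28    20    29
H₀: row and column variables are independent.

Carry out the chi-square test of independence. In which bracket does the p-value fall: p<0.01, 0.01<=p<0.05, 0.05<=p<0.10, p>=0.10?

p-value bracket: 0.05<=p<0.10

Row totals [52, 77], col totals [39, 42, 48], n=129
χ² = (11−15.72)²/15.72 + (22−16.93)²/16.93 + (19−19.35)²/19.35 + (28−23.28)²/23.28 + (20−25.07)²/25.07 + (29−28.65)²/28.65 = 4.9290
df = 2
p-value (upper-tail) = 0.08505
→ bracket: 0.05<=p<0.10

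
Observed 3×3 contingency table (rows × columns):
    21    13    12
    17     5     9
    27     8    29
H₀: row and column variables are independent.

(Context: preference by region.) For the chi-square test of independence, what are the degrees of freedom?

degrees of freedom = 4

df = (r−1)(c−1) = (3−1)·(3−1) = 4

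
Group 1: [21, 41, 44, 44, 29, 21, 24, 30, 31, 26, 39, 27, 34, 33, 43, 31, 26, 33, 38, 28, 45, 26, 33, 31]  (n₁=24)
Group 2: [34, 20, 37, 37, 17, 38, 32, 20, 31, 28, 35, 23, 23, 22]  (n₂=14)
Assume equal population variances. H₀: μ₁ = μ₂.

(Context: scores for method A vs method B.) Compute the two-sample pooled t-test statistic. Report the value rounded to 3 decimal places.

x̄₁=32.417, s₁=7.277, n₁=24
x̄₂=28.357, s₂=7.365, n₂=14
s_p² = [23·7.277² + 13·7.365²]/36 = 53.4180
SE = √(s_p²·(1/24+1/14)) = 2.4579
t = (32.417−28.357)/2.4579 = 1.6516
df = 36

test statistic = 1.652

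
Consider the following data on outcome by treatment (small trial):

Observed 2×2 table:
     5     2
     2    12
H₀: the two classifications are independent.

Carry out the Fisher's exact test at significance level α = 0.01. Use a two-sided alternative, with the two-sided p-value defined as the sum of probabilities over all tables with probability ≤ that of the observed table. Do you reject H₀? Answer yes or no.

reject H₀: no

Margins: r₁=7, r₂=14, c₁=7, c₂=14, n=21
p_obs = C(7,5)·C(14,2)/C(21,7); sum pmf over tables with pmf ≤ p_obs
p-value (two-sided) = 0.01729
At α=0.01: p ≥ α → fail to reject H₀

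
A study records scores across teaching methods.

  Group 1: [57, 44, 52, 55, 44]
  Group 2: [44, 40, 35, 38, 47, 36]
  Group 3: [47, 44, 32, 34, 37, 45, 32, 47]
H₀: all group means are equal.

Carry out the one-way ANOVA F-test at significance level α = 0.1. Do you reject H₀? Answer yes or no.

reject H₀: yes

Group means [50.40, 40.00, 39.75], grand mean 42.632
SSB = Σnᵢ(x̄ᵢ−x̄)² = 409.721; SSW = ΣΣ(x−x̄ᵢ)² = 570.700
MSB = 409.721/2 = 204.8605; MSW = 570.700/16 = 35.6688
F = MSB/MSW = 5.7434
df = (2, 16)
p-value (upper-tail) = 0.01318
At α=0.1: p < α → reject H₀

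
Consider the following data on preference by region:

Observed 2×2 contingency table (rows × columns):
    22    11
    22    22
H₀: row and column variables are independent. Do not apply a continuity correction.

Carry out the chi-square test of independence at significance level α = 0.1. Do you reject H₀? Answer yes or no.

reject H₀: no

Row totals [33, 44], col totals [44, 33], n=77
χ² = (22−18.86)²/18.86 + (11−14.14)²/14.14 + (22−25.14)²/25.14 + (22−18.86)²/18.86 = 2.1389
df = 1
p-value (upper-tail) = 0.14361
At α=0.1: p ≥ α → fail to reject H₀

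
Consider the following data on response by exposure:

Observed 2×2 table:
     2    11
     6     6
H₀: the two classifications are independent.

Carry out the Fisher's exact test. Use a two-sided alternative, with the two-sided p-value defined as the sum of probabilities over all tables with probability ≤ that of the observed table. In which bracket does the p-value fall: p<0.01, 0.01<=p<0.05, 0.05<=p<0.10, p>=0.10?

p-value bracket: 0.05<=p<0.10

Margins: r₁=13, r₂=12, c₁=8, c₂=17, n=25
p_obs = C(13,2)·C(12,6)/C(25,8); sum pmf over tables with pmf ≤ p_obs
p-value (two-sided) = 0.09684
→ bracket: 0.05<=p<0.10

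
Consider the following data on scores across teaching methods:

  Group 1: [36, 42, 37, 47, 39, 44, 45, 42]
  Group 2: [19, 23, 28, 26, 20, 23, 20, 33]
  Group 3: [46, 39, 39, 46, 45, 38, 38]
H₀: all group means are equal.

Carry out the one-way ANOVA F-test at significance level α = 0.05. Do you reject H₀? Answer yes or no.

reject H₀: yes

Group means [41.50, 24.00, 41.57], grand mean 35.435
SSB = Σnᵢ(x̄ᵢ−x̄)² = 1603.938; SSW = ΣΣ(x−x̄ᵢ)² = 355.714
MSB = 1603.938/2 = 801.9689; MSW = 355.714/20 = 17.7857
F = MSB/MSW = 45.0906
df = (2, 20)
p-value (upper-tail) = 0.00000
At α=0.05: p < α → reject H₀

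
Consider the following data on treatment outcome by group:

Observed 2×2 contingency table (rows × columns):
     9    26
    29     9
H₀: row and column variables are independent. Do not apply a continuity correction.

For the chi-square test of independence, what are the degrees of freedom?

df = (r−1)(c−1) = (2−1)·(2−1) = 1

degrees of freedom = 1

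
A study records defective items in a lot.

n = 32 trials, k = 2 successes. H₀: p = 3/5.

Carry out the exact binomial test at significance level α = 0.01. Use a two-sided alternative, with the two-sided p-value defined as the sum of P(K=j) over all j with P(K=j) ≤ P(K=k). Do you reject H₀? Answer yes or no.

Exact binomial: n=32, k=2, p₀=3/5=0.6000
P(X=j) = C(n,j)·p₀^j·(1−p₀)^(n−j); p = Σ P(X=j) over j with P(X=j) ≤ P(X=2)
p-value (two-sided) = 0.00000
At α=0.01: p < α → reject H₀

reject H₀: yes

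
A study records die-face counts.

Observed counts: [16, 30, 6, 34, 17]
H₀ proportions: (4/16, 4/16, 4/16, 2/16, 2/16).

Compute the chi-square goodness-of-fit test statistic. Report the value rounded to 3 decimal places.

test statistic = 55.524

n = 103; E_i = n·p_i = [25.75, 25.75, 25.75, 12.88, 12.88]
χ² = (16−25.75)²/25.75 + (30−25.75)²/25.75 + (6−25.75)²/25.75 + (34−12.88)²/12.88 + (17−12.88)²/12.88 = 55.5243
df = 4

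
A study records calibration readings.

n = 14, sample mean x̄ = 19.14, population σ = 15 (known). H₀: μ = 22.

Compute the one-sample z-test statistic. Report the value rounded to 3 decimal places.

SE = σ/√n = 15/√14 = 4.0089
z = (x̄−μ₀)/SE = (19.14−22)/4.0089 = -0.7134

test statistic = -0.713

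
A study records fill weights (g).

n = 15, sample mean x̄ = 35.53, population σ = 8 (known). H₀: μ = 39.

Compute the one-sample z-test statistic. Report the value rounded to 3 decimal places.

SE = σ/√n = 8/√15 = 2.0656
z = (x̄−μ₀)/SE = (35.53−39)/2.0656 = -1.6799

test statistic = -1.680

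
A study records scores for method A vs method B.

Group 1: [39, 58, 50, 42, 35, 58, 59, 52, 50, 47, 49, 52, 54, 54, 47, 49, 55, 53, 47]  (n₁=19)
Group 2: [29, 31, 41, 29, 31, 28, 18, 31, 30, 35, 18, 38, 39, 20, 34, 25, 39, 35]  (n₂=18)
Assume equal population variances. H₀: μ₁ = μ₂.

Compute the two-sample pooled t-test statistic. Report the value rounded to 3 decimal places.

test statistic = 8.857

x̄₁=50.000, s₁=6.333, n₁=19
x̄₂=30.611, s₂=6.980, n₂=18
s_p² = [18·6.333² + 17·6.980²]/35 = 44.2937
SE = √(s_p²·(1/19+1/18)) = 2.1891
t = (50.000−30.611)/2.1891 = 8.8572
df = 35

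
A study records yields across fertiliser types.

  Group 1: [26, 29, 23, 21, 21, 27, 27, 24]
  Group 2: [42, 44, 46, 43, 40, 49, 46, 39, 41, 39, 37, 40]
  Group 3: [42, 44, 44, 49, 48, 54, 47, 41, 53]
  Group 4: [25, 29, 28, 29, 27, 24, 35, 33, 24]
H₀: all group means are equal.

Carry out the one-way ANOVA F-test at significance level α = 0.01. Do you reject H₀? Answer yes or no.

Group means [24.75, 42.17, 46.89, 28.22], grand mean 36.316
SSB = Σnᵢ(x̄ᵢ−x̄)² = 3076.599; SSW = ΣΣ(x−x̄ᵢ)² = 485.611
MSB = 3076.599/3 = 1025.5331; MSW = 485.611/34 = 14.2827
F = MSB/MSW = 71.8026
df = (3, 34)
p-value (upper-tail) = 0.00000
At α=0.01: p < α → reject H₀

reject H₀: yes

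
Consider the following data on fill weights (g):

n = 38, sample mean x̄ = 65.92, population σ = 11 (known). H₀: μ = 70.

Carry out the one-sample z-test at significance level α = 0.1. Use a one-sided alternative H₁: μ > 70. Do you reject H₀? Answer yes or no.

reject H₀: no

SE = σ/√n = 11/√38 = 1.7844
z = (x̄−μ₀)/SE = (65.92−70)/1.7844 = -2.2864
p-value (one-sided, H₁ greater) = 0.98889
At α=0.1: p ≥ α → fail to reject H₀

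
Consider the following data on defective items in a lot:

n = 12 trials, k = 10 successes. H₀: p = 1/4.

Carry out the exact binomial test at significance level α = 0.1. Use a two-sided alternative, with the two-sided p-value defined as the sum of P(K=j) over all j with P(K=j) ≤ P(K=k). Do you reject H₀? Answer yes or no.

reject H₀: yes

Exact binomial: n=12, k=10, p₀=1/4=0.2500
P(X=j) = C(n,j)·p₀^j·(1−p₀)^(n−j); p = Σ P(X=j) over j with P(X=j) ≤ P(X=10)
p-value (two-sided) = 0.00004
At α=0.1: p < α → reject H₀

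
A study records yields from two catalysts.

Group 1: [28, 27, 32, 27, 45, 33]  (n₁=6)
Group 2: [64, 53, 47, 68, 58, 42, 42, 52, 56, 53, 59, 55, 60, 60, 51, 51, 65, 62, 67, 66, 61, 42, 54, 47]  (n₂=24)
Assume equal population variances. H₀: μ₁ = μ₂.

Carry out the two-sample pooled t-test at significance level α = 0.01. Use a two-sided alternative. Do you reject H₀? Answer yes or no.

reject H₀: yes

x̄₁=32.000, s₁=6.870, n₁=6
x̄₂=55.625, s₂=7.944, n₂=24
s_p² = [5·6.870² + 23·7.944²]/28 = 60.2723
SE = √(s_p²·(1/6+1/24)) = 3.5435
t = (32.000−55.625)/3.5435 = -6.6670
df = 28
p-value (two-sided) = 0.00000
At α=0.01: p < α → reject H₀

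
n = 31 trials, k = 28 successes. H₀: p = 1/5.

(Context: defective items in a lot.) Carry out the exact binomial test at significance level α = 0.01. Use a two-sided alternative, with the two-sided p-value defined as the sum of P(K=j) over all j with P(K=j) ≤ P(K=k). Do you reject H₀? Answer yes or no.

reject H₀: yes

Exact binomial: n=31, k=28, p₀=1/5=0.2000
P(X=j) = C(n,j)·p₀^j·(1−p₀)^(n−j); p = Σ P(X=j) over j with P(X=j) ≤ P(X=28)
p-value (two-sided) = 0.00000
At α=0.01: p < α → reject H₀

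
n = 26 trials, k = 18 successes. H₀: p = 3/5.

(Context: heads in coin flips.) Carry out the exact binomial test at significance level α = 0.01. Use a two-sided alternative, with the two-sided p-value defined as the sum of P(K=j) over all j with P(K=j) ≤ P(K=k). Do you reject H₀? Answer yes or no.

reject H₀: no

Exact binomial: n=26, k=18, p₀=3/5=0.6000
P(X=j) = C(n,j)·p₀^j·(1−p₀)^(n−j); p = Σ P(X=j) over j with P(X=j) ≤ P(X=18)
p-value (two-sided) = 0.42489
At α=0.01: p ≥ α → fail to reject H₀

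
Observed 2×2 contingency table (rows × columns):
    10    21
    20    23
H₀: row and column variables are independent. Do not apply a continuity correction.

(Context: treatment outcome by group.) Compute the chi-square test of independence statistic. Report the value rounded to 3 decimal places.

test statistic = 1.518

Row totals [31, 43], col totals [30, 44], n=74
χ² = (10−12.57)²/12.57 + (21−18.43)²/18.43 + (20−17.43)²/17.43 + (23−25.57)²/25.57 = 1.5182
df = 1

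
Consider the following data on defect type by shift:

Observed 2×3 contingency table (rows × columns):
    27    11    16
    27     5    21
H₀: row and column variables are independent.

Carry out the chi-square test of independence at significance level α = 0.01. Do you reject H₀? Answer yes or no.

reject H₀: no

Row totals [54, 53], col totals [54, 16, 37], n=107
χ² = (27−27.25)²/27.25 + (11−8.07)²/8.07 + (16−18.67)²/18.67 + (27−26.75)²/26.75 + (5−7.93)²/7.93 + (21−18.33)²/18.33 = 2.9166
df = 2
p-value (upper-tail) = 0.23263
At α=0.01: p ≥ α → fail to reject H₀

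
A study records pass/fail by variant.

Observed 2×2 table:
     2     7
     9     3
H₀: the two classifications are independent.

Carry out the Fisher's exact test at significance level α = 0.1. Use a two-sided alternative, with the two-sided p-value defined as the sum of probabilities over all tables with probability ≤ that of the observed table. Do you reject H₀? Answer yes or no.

reject H₀: yes

Margins: r₁=9, r₂=12, c₁=11, c₂=10, n=21
p_obs = C(9,2)·C(12,9)/C(21,11); sum pmf over tables with pmf ≤ p_obs
p-value (two-sided) = 0.02997
At α=0.1: p < α → reject H₀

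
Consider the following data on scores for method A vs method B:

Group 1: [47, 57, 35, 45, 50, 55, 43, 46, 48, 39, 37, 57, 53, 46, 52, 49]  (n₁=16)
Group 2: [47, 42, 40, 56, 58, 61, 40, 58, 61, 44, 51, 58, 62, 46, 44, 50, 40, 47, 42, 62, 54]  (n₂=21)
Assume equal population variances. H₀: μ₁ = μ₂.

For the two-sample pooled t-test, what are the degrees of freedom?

degrees of freedom = 35

df = n₁ + n₂ − 2 = 16 + 21 − 2 = 35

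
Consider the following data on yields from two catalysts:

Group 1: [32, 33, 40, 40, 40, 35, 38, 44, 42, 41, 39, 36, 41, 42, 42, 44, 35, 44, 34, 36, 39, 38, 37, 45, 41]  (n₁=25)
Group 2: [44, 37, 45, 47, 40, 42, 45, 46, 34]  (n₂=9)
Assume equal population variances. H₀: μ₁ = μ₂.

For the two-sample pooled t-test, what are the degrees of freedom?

df = n₁ + n₂ − 2 = 25 + 9 − 2 = 32

degrees of freedom = 32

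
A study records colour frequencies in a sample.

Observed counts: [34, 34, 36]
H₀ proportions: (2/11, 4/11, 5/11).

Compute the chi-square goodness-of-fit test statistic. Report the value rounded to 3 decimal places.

n = 104; E_i = n·p_i = [18.91, 37.82, 47.27]
χ² = (34−18.91)²/18.91 + (34−37.82)²/37.82 + (36−47.27)²/47.27 = 15.1173
df = 2

test statistic = 15.117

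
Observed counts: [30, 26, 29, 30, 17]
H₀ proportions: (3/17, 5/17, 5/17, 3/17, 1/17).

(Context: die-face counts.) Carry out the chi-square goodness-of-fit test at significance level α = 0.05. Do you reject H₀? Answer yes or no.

reject H₀: yes

n = 132; E_i = n·p_i = [23.29, 38.82, 38.82, 23.29, 7.76]
χ² = (30−23.29)²/23.29 + (26−38.82)²/38.82 + (29−38.82)²/38.82 + (30−23.29)²/23.29 + (17−7.76)²/7.76 = 21.5667
df = 4
p-value (upper-tail) = 0.00024
At α=0.05: p < α → reject H₀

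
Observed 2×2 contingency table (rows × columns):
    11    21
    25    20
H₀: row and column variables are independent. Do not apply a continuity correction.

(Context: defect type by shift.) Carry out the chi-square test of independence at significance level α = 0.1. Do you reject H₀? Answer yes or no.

reject H₀: yes

Row totals [32, 45], col totals [36, 41], n=77
χ² = (11−14.96)²/14.96 + (21−17.04)²/17.04 + (25−21.04)²/21.04 + (20−23.96)²/23.96 = 3.3701
df = 1
p-value (upper-tail) = 0.06639
At α=0.1: p < α → reject H₀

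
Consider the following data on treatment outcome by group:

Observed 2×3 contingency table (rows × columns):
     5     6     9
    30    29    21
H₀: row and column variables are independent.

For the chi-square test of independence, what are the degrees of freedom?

degrees of freedom = 2

df = (r−1)(c−1) = (2−1)·(3−1) = 2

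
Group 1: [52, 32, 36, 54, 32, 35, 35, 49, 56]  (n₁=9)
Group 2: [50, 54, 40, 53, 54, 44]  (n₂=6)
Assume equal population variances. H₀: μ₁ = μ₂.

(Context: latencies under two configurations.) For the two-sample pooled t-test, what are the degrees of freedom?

df = n₁ + n₂ − 2 = 9 + 6 − 2 = 13

degrees of freedom = 13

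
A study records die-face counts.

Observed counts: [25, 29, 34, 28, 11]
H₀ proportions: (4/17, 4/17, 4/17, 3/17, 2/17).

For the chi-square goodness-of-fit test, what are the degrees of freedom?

degrees of freedom = 4

df = k − 1 = 5 − 1 = 4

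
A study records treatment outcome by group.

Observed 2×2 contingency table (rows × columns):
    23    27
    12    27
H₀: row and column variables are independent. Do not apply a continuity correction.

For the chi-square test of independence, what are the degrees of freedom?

df = (r−1)(c−1) = (2−1)·(2−1) = 1

degrees of freedom = 1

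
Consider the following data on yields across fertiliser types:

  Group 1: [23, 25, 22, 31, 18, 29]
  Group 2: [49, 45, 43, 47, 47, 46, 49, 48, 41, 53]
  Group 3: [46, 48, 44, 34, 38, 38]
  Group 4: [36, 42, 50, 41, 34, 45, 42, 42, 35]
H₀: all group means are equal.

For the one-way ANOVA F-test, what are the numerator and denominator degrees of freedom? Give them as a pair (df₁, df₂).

degrees of freedom = [3, 27]

k = 4 groups, N = 31 total
df = (k−1, N−k) = (4−1, 31−4) = (3, 27)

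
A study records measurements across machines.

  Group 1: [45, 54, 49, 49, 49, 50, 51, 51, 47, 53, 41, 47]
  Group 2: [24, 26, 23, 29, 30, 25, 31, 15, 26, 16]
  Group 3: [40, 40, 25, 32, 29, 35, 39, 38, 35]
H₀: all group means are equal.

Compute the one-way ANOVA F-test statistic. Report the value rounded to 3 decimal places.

Group means [48.83, 24.50, 34.78], grand mean 36.903
SSB = Σnᵢ(x̄ᵢ−x̄)² = 3286.987; SSW = ΣΣ(x−x̄ᵢ)² = 619.722
MSB = 3286.987/2 = 1643.4937; MSW = 619.722/28 = 22.1329
F = MSB/MSW = 74.2556
df = (2, 28)

test statistic = 74.256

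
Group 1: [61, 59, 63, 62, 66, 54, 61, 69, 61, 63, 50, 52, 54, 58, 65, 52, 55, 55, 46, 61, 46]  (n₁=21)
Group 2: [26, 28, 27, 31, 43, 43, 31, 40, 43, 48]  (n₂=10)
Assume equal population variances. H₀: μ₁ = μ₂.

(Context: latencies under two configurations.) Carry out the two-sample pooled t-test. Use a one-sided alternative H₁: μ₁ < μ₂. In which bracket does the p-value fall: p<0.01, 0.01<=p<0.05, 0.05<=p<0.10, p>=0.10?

x̄₁=57.762, s₁=6.363, n₁=21
x̄₂=36.000, s₂=8.179, n₂=10
s_p² = [20·6.363² + 9·8.179²]/29 = 48.6831
SE = √(s_p²·(1/21+1/10)) = 2.6808
t = (57.762−36.000)/2.6808 = 8.1178
df = 29
p-value (one-sided, H₁ less) = 1.00000
→ bracket: p>=0.10

p-value bracket: p>=0.10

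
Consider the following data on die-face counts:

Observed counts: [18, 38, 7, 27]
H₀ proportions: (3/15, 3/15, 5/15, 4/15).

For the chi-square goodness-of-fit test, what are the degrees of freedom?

df = k − 1 = 4 − 1 = 3

degrees of freedom = 3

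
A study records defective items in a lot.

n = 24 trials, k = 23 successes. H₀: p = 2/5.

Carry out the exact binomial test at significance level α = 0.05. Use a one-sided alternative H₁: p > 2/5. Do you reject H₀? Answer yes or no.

Exact binomial: n=24, k=23, p₀=2/5=0.4000
P(X≥23) from Σ C(n,i)·p₀^i·(1−p₀)^(n−i)
p-value (one-sided, H₁ greater) = 0.00000
At α=0.05: p < α → reject H₀

reject H₀: yes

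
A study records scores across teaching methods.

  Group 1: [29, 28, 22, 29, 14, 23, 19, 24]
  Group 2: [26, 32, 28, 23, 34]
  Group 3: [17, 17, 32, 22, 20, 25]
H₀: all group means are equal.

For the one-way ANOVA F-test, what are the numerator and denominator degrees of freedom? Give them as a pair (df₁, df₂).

k = 3 groups, N = 19 total
df = (k−1, N−k) = (3−1, 19−3) = (2, 16)

degrees of freedom = [2, 16]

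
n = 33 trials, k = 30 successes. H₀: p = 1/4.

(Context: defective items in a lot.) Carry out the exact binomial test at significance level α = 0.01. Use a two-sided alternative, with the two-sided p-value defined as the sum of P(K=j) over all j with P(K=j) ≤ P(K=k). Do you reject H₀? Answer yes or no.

reject H₀: yes

Exact binomial: n=33, k=30, p₀=1/4=0.2500
P(X=j) = C(n,j)·p₀^j·(1−p₀)^(n−j); p = Σ P(X=j) over j with P(X=j) ≤ P(X=30)
p-value (two-sided) = 0.00000
At α=0.01: p < α → reject H₀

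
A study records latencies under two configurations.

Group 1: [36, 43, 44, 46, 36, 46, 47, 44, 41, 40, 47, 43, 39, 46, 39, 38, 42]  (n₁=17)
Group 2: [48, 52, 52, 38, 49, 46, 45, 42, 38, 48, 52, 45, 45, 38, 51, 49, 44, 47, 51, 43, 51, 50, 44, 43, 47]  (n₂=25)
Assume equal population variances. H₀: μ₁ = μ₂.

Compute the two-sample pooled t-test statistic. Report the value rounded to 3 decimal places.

x̄₁=42.176, s₁=3.695, n₁=17
x̄₂=46.320, s₂=4.385, n₂=25
s_p² = [16·3.695² + 24·4.385²]/40 = 16.9978
SE = √(s_p²·(1/17+1/25)) = 1.2961
t = (42.176−46.320)/1.2961 = -3.1970
df = 40

test statistic = -3.197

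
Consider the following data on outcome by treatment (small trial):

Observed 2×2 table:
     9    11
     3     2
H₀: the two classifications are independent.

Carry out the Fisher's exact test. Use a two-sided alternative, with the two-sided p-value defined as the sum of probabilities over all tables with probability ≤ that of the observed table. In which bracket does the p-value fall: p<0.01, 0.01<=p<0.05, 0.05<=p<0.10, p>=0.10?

p-value bracket: p>=0.10

Margins: r₁=20, r₂=5, c₁=12, c₂=13, n=25
p_obs = C(20,9)·C(5,3)/C(25,12); sum pmf over tables with pmf ≤ p_obs
p-value (two-sided) = 0.64472
→ bracket: p>=0.10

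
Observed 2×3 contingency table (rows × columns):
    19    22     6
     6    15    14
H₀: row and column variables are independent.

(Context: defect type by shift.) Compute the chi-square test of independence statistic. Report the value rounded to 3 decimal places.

Row totals [47, 35], col totals [25, 37, 20], n=82
χ² = (19−14.33)²/14.33 + (22−21.21)²/21.21 + (6−11.46)²/11.46 + (6−10.67)²/10.67 + (15−15.79)²/15.79 + (14−8.54)²/8.54 = 9.7367
df = 2

test statistic = 9.737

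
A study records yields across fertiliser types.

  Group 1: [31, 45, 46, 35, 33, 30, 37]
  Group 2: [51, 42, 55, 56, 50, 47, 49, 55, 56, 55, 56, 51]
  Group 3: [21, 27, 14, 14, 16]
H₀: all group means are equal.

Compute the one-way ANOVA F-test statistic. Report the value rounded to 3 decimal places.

test statistic = 73.137

Group means [36.71, 51.92, 18.40], grand mean 40.500
SSB = Σnᵢ(x̄ᵢ−x̄)² = 4106.455; SSW = ΣΣ(x−x̄ᵢ)² = 589.545
MSB = 4106.455/2 = 2053.2274; MSW = 589.545/21 = 28.0736
F = MSB/MSW = 73.1373
df = (2, 21)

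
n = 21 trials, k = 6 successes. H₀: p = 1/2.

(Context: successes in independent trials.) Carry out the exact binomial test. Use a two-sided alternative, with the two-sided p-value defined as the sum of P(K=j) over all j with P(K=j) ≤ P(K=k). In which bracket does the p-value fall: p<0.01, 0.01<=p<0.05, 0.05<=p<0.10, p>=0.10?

Exact binomial: n=21, k=6, p₀=1/2=0.5000
P(X=j) = C(n,j)·p₀^j·(1−p₀)^(n−j); p = Σ P(X=j) over j with P(X=j) ≤ P(X=6)
p-value (two-sided) = 0.07835
→ bracket: 0.05<=p<0.10

p-value bracket: 0.05<=p<0.10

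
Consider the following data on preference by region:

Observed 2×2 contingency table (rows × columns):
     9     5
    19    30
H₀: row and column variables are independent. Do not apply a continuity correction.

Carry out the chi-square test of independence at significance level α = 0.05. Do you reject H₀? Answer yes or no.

reject H₀: no

Row totals [14, 49], col totals [28, 35], n=63
χ² = (9−6.22)²/6.22 + (5−7.78)²/7.78 + (19−21.78)²/21.78 + (30−27.22)²/27.22 = 2.8699
df = 1
p-value (upper-tail) = 0.09025
At α=0.05: p ≥ α → fail to reject H₀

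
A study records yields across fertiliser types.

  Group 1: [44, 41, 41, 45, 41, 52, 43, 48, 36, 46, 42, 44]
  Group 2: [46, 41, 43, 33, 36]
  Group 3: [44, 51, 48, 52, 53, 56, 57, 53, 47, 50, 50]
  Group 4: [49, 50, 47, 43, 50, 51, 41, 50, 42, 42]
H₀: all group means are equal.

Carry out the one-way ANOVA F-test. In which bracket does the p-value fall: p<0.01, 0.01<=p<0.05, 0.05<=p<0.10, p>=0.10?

Group means [43.58, 39.80, 51.00, 46.50], grand mean 46.000
SSB = Σnᵢ(x̄ᵢ−x̄)² = 539.783; SSW = ΣΣ(x−x̄ᵢ)² = 582.217
MSB = 539.783/3 = 179.9278; MSW = 582.217/34 = 17.1240
F = MSB/MSW = 10.5073
df = (3, 34)
p-value (upper-tail) = 0.00005
→ bracket: p<0.01

p-value bracket: p<0.01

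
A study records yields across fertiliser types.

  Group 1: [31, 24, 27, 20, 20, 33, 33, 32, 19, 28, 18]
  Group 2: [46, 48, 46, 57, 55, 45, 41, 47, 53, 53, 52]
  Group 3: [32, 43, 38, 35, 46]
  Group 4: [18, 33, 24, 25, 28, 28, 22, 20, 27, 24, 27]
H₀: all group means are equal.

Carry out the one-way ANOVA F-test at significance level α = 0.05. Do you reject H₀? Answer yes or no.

reject H₀: yes

Group means [25.91, 49.36, 38.80, 25.09], grand mean 34.158
SSB = Σnᵢ(x̄ᵢ−x̄)² = 4303.889; SSW = ΣΣ(x−x̄ᵢ)² = 901.164
MSB = 4303.889/3 = 1434.6297; MSW = 901.164/34 = 26.5048
F = MSB/MSW = 54.1271
df = (3, 34)
p-value (upper-tail) = 0.00000
At α=0.05: p < α → reject H₀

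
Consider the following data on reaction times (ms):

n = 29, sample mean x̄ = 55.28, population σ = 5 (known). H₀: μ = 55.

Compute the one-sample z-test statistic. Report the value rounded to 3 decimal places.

test statistic = 0.302

SE = σ/√n = 5/√29 = 0.9285
z = (x̄−μ₀)/SE = (55.28−55)/0.9285 = 0.3016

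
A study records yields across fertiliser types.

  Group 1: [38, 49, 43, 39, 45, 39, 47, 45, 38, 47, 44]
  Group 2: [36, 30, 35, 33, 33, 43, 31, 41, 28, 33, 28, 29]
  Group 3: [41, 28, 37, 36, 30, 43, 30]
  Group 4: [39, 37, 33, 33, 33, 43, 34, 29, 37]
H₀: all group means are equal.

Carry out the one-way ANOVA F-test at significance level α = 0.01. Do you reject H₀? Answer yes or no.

Group means [43.09, 33.33, 35.00, 35.33], grand mean 36.846
SSB = Σnᵢ(x̄ᵢ−x̄)² = 621.501; SSW = ΣΣ(x−x̄ᵢ)² = 753.576
MSB = 621.501/3 = 207.1671; MSW = 753.576/35 = 21.5307
F = MSB/MSW = 9.6219
df = (3, 35)
p-value (upper-tail) = 0.00009
At α=0.01: p < α → reject H₀

reject H₀: yes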